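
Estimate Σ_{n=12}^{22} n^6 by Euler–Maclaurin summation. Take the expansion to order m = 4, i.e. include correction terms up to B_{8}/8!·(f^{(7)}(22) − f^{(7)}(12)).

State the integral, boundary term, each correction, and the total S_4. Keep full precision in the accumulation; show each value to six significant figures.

S_4 ≈ 4.11852e+08

Integral: ∫_12^22 x^6 dx = 3.51218e+08.
Boundary: ½(f(12) + f(22)) = ½(2.98598e+06 + 1.13380e+08) = 5.81829e+07.
Integral + boundary = 4.09401e+08.
Order-1 term: 1/12 · (3.09218e+07 − 1.49299e+06) = 2.45240e+06.
Running total after k=1: 4.11853e+08.
Order-2 term: −1/720 · (1.27776e+06 − 207360) = -1486.67.
Running total after k=2: 4.11852e+08.
Order-3 term: 1/30240 · (15840.0 − 8640.00) = 0.238095.
Running total after k=3: 4.11852e+08.
Order-4 term: −1/1209600 · (0.00000 − 0.00000) = 0.00000.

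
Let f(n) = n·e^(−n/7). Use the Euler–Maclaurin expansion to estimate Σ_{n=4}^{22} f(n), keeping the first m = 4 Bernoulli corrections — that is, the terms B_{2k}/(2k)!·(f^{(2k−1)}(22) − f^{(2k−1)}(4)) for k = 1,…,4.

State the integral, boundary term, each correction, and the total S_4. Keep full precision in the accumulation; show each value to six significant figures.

S_4 ≈ 36.2983

∫_4^22 x·e^(−x/7) dx evaluates to 34.7220.
½[f(4) + f(22)] = ½[2.25887 + 0.949505] = 1.60419.
Integral + boundary = 36.3261.
k=1: B_{2}/(2)! × [f^{(1)}(22) − f^{(1)}(4)] = 1/12 × (-0.0924842 − 0.242022) = -0.0278755.
Running total after k=1: 36.2983.
k=2: B_{4}/(4)! × [f^{(3)}(22) − f^{(3)}(4)] = −1/720 × (-0.000125829 − 0.0279889) = 3.90483e-05.
Running total after k=2: 36.2983.
k=3: B_{6}/(6)! × [f^{(5)}(22) − f^{(5)}(4)] = 1/30240 × (3.33832e-05 − 0.00104161) = -3.33407e-08.
Running total after k=3: 36.2983.
k=4: B_{8}/(8)! × [f^{(7)}(22) − f^{(7)}(4)] = −1/1209600 × (1.41499e-06 − 3.08573e-05) = 2.43405e-11.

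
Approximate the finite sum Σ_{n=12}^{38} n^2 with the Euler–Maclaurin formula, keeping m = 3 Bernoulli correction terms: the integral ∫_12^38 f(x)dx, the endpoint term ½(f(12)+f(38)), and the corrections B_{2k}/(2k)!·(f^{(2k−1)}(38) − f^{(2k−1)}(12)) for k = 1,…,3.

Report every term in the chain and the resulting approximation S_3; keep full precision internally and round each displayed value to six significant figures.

Integral: ∫_12^38 x^2 dx = 17714.7.
Boundary: ½(f(12) + f(38)) = ½(144.000 + 1444.00) = 794.000.
So far: 18508.7.
k=1: B_{2}/(2)! × [f^{(1)}(38) − f^{(1)}(12)] = 1/12 × (76.0000 − 24.0000) = 4.33333.
Running total after k=1: 18513.0.
k=2: B_{4}/(4)! × [f^{(3)}(38) − f^{(3)}(12)] = −1/720 × (0.00000 − 0.00000) = 0.00000.
Running total after k=2: 18513.0.
k=3: B_{6}/(6)! × [f^{(5)}(38) − f^{(5)}(12)] = 1/30240 × (0.00000 − 0.00000) = 0.00000.

S_3 ≈ 18513.0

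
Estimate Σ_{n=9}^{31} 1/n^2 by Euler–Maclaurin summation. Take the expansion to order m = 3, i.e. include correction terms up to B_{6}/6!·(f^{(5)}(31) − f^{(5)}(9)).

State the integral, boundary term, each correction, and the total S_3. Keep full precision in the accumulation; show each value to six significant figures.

S_3 ≈ 0.0857686

∫_9^31 1/x^2 dx evaluates to 0.0788530.
½[f(9) + f(31)] = ½[0.0123457 + 0.00104058] = 0.00669313.
Running total after boundary: 0.0855462.
k=1: B_{2}/(2)! × [f^{(1)}(31) − f^{(1)}(9)] = 1/12 × (-6.71344e-05 − (-0.00274348)) = 0.000223029.
Partial sum through k=1: 0.0857692.
k=2: B_{4}/(4)! × [f^{(3)}(31) − f^{(3)}(9)] = −1/720 × (-8.38306e-07 − (-0.000406442)) = -5.63339e-07.
Partial sum through k=2: 0.0857686.
k=3: B_{6}/(6)! × [f^{(5)}(31) − f^{(5)}(9)] = 1/30240 × (-2.61698e-08 − (-0.000150534)) = 4.97711e-09.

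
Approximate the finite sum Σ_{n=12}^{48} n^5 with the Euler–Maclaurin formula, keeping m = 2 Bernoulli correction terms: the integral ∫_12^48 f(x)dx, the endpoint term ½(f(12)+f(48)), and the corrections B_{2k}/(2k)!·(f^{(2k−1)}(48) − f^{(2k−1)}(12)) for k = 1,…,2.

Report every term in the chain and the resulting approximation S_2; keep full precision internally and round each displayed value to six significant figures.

The integral term ∫_12^48 x^5 dx = 2.03793e+09.
Endpoint term: (f(12) + f(48))/2 = (248832 + 2.54804e+08)/2 = 1.27526e+08.
Integral + boundary = 2.16546e+09.
k=1: B_{2}/(2)! × [f^{(1)}(48) − f^{(1)}(12)] = 1/12 × (2.65421e+07 − 103680) = 2.20320e+06.
Running total after k=1: 2.16766e+09.
k=2: B_{4}/(4)! × [f^{(3)}(48) − f^{(3)}(12)] = −1/720 × (138240 − 8640.00) = -180.000.

S_2 ≈ 2.16766e+09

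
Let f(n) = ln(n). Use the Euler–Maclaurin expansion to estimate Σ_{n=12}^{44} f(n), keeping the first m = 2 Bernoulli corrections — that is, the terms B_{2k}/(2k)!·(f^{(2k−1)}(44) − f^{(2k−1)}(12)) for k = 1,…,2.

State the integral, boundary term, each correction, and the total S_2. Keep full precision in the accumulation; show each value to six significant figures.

Integral: ∫_12^44 ln(x) dx = 104.685.
Boundary: ½(f(12) + f(44)) = ½(2.48491 + 3.78419) = 3.13455.
Integral + boundary = 107.820.
Correction k=1: B_{2}/2! · (f^{(1)}(44) − f^{(1)}(12)) = 1/12 · (0.0227273 − 0.0833333) = -0.00505051.
After k=1: 107.815.
Correction k=2: B_{4}/4! · (f^{(3)}(44) − f^{(3)}(12)) = −1/720 · (2.34786e-05 − 0.00115741) = 1.57490e-06.

S_2 ≈ 107.815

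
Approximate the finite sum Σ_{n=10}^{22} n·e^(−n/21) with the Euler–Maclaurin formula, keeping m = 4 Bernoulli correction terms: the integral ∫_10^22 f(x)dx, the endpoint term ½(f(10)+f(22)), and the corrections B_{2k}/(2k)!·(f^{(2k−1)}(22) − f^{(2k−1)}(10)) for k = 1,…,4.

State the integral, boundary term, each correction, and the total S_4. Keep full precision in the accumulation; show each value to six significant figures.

∫_10^22 x·e^(−x/21) dx evaluates to 87.6184.
Endpoint term: (f(10) + f(22))/2 = (6.21145 + 7.71698)/2 = 6.96422.
Running total after boundary: 94.5827.
Order-1 term: 1/12 · (-0.0167034 − 0.325362) = -0.0285054.
Running total after k=1: 94.5542.
Order-2 term: −1/720 · (0.00155293 − 0.00355477) = 2.78033e-06.
Running total after k=2: 94.5542.
Order-3 term: 1/30240 · (7.12864e-06 − 1.44484e-05) = -2.42056e-10.
Running total after k=3: 94.5542.
Order-4 term: −1/1209600 · (2.43444e-08 − 4.72475e-08) = 1.89344e-14.

S_4 ≈ 94.5542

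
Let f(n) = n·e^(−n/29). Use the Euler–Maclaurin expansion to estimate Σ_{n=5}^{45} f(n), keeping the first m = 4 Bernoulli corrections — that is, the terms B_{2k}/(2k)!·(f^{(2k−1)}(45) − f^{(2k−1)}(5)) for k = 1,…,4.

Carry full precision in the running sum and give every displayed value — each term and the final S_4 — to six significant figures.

The integral term ∫_5^45 x·e^(−x/29) dx = 375.148.
Boundary: ½(f(5) + f(45)) = ½(4.20815 + 9.53471) = 6.87143.
Running total after boundary: 382.020.
k=1: B_{2}/(2)! × [f^{(1)}(45) − f^{(1)}(5)] = 1/12 × (-0.116901 − 0.696522) = -0.0677852.
Running total after k=1: 381.952.
k=2: B_{4}/(4)! × [f^{(3)}(45) − f^{(3)}(5)] = −1/720 × (0.000364880 − 0.00282971) = 3.42337e-06.
Running total after k=2: 381.952.
k=3: B_{6}/(6)! × [f^{(5)}(45) − f^{(5)}(5)] = 1/30240 × (1.03301e-06 − 5.74460e-06) = -1.55806e-10.
Running total after k=3: 381.952.
k=4: B_{8}/(8)! × [f^{(7)}(45) − f^{(7)}(5)] = −1/1209600 × (1.94073e-09 − 9.66053e-09) = 6.38211e-15.

S_4 ≈ 381.952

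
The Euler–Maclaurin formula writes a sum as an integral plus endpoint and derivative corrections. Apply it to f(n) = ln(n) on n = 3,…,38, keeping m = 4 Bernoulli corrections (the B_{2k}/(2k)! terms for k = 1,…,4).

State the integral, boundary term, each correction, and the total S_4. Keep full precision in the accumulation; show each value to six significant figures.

The integral term ∫_3^38 ln(x) dx = 99.9324.
½[f(3) + f(38)] = ½[1.09861 + 3.63759] = 2.36810.
Running total after boundary: 102.301.
Order-1 term: 1/12 · (0.0263158 − 0.333333) = -0.0255848.
After k=1: 102.275.
Order-2 term: −1/720 · (3.64485e-05 − 0.0740741) = 0.000102830.
After k=2: 102.275.
Order-3 term: 1/30240 · (3.02896e-07 − 0.0987654) = -3.26604e-06.
After k=3: 102.275.
Order-4 term: −1/1209600 · (6.29285e-09 − 0.329218) = 2.72171e-07.

S_4 ≈ 102.275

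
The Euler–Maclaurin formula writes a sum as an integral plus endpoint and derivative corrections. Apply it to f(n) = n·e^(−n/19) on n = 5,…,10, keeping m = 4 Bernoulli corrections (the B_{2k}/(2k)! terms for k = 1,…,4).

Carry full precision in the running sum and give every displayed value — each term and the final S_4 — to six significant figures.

∫_5^10 x·e^(−x/19) dx evaluates to 24.9725.
Boundary: ½(f(5) + f(10)) = ½(3.84310 + 5.90778) = 4.87544.
So far: 29.8480.
k=1: B_{2}/(2)! × [f^{(1)}(10) − f^{(1)}(5)] = 1/12 × (0.279842 − 0.566352) = -0.0238758.
Running total after k=1: 29.8241.
k=2: B_{4}/(4)! × [f^{(3)}(10) − f^{(3)}(5)] = −1/720 × (0.00404819 − 0.00582713) = 2.47074e-06.
Running total after k=2: 29.8241.
k=3: B_{6}/(6)! × [f^{(5)}(10) − f^{(5)}(5)] = 1/30240 × (2.02803e-05 − 2.79374e-05) = -2.53211e-10.
Running total after k=3: 29.8241.
k=4: B_{8}/(8)! × [f^{(7)}(10) − f^{(7)}(5)] = −1/1209600 × (8.12931e-08 − 1.10064e-07) = 2.37857e-14.

S_4 ≈ 29.8241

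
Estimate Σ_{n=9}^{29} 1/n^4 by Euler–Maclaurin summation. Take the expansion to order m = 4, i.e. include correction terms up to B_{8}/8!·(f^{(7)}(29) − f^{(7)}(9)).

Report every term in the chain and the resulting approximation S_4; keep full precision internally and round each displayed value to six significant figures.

S_4 ≈ 0.000526089

The integral term ∫_9^29 1/x^4 dx = 0.000443580.
Boundary: ½(f(9) + f(29)) = ½(0.000152416 + 1.41387e-06) = 7.69148e-05.
Running total after boundary: 0.000520495.
k=1: B_{2}/(2)! × [f^{(1)}(29) − f^{(1)}(9)] = 1/12 × (-1.95016e-07 − (-6.77404e-05)) = 5.62878e-06.
Running total after k=1: 0.000526124.
k=2: B_{4}/(4)! × [f^{(3)}(29) − f^{(3)}(9)] = −1/720 × (-6.95657e-09 − (-2.50890e-05)) = -3.48362e-08.
Running total after k=2: 0.000526089.
k=3: B_{6}/(6)! × [f^{(5)}(29) − f^{(5)}(9)] = 1/30240 × (-4.63220e-10 − (-1.73455e-05)) = 5.73579e-10.
Running total after k=3: 0.000526089.
k=4: B_{8}/(8)! × [f^{(7)}(29) − f^{(7)}(9)] = −1/1209600 × (-4.95717e-11 − (-1.92728e-05)) = -1.59331e-11.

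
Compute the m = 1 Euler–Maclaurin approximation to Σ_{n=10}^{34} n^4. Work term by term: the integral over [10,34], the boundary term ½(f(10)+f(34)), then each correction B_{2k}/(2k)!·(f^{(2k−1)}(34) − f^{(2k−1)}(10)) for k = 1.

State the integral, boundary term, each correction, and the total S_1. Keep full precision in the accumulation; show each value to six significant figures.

∫_10^34 x^4 dx evaluates to 9.06708e+06.
½[f(10) + f(34)] = ½[10000.0 + 1.33634e+06] = 673168.
Running total after boundary: 9.74025e+06.
Correction k=1: B_{2}/2! · (f^{(1)}(34) − f^{(1)}(10)) = 1/12 · (157216 − 4000.00) = 12768.0.

S_1 ≈ 9.75302e+06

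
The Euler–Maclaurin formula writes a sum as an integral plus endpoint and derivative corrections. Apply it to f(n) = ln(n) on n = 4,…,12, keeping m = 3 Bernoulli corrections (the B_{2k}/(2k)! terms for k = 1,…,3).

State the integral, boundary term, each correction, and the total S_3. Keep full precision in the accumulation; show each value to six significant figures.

The integral term ∫_4^12 ln(x) dx = 16.2737.
½[f(4) + f(12)] = ½[1.38629 + 2.48491] = 1.93560.
Running total after boundary: 18.2093.
Correction k=1: B_{2}/2! · (f^{(1)}(12) − f^{(1)}(4)) = 1/12 · (0.0833333 − 0.250000) = -0.0138889.
After k=1: 18.1954.
Correction k=2: B_{4}/4! · (f^{(3)}(12) − f^{(3)}(4)) = −1/720 · (0.00115741 − 0.0312500) = 4.17953e-05.
After k=2: 18.1955.
Correction k=3: B_{6}/6! · (f^{(5)}(12) − f^{(5)}(4)) = 1/30240 · (9.64506e-05 − 0.0234375) = -7.71860e-07.

S_3 ≈ 18.1955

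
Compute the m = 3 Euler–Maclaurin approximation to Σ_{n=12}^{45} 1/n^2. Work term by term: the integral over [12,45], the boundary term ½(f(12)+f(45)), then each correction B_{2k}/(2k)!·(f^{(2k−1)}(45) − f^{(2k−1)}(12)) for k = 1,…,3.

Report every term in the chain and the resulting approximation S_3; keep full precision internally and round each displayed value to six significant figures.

S_3 ≈ 0.0649247

Integral: ∫_12^45 1/x^2 dx = 0.0611111.
Endpoint term: (f(12) + f(45))/2 = (0.00694444 + 0.000493827)/2 = 0.00371914.
Integral + boundary = 0.0648302.
k=1: B_{2}/(2)! × [f^{(1)}(45) − f^{(1)}(12)] = 1/12 × (-2.19479e-05 − (-0.00115741)) = 9.46216e-05.
After k=1: 0.0649249.
k=2: B_{4}/(4)! × [f^{(3)}(45) − f^{(3)}(12)] = −1/720 × (-1.30061e-07 − (-9.64506e-05)) = -1.33779e-07.
After k=2: 0.0649247.
k=3: B_{6}/(6)! × [f^{(5)}(45) − f^{(5)}(12)] = 1/30240 × (-1.92684e-09 − (-2.00939e-05)) = 6.64416e-10.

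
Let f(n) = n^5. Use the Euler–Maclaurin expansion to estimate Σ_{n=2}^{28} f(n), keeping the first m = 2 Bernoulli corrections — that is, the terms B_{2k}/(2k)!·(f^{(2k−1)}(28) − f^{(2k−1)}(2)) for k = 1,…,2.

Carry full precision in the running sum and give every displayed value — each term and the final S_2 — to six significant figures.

∫_2^28 x^5 dx evaluates to 8.03150e+07.
½[f(2) + f(28)] = ½[32.0000 + 1.72104e+07] = 8.60520e+06.
Running total after boundary: 8.89202e+07.
Correction k=1: B_{2}/2! · (f^{(1)}(28) − f^{(1)}(2)) = 1/12 · (3.07328e+06 − 80.0000) = 256100.
Running total after k=1: 8.91763e+07.
Correction k=2: B_{4}/4! · (f^{(3)}(28) − f^{(3)}(2)) = −1/720 · (47040.0 − 240.000) = -65.0000.

S_2 ≈ 8.91763e+07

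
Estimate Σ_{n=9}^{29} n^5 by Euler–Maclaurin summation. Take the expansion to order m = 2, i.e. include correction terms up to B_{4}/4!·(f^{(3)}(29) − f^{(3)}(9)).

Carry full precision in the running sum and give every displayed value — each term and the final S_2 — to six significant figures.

S_2 ≈ 1.09626e+08

Integral: ∫_9^29 x^5 dx = 9.90486e+07.
Boundary: ½(f(9) + f(29)) = ½(59049.0 + 2.05111e+07) = 1.02851e+07.
Running total after boundary: 1.09334e+08.
k=1: B_{2}/(2)! × [f^{(1)}(29) − f^{(1)}(9)] = 1/12 × (3.53640e+06 − 32805.0) = 291967.
After k=1: 1.09626e+08.
k=2: B_{4}/(4)! × [f^{(3)}(29) − f^{(3)}(9)] = −1/720 × (50460.0 − 4860.00) = -63.3333.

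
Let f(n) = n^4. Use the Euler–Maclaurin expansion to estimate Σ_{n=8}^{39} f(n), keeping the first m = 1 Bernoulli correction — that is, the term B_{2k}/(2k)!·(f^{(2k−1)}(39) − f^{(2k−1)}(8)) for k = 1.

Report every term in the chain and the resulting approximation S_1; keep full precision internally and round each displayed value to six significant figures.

∫_8^39 x^4 dx evaluates to 1.80383e+07.
Boundary: ½(f(8) + f(39)) = ½(4096.00 + 2.31344e+06) = 1.15877e+06.
Running total after boundary: 1.91971e+07.
Correction k=1: B_{2}/2! · (f^{(1)}(39) − f^{(1)}(8)) = 1/12 · (237276 − 2048.00) = 19602.3.

S_1 ≈ 1.92167e+07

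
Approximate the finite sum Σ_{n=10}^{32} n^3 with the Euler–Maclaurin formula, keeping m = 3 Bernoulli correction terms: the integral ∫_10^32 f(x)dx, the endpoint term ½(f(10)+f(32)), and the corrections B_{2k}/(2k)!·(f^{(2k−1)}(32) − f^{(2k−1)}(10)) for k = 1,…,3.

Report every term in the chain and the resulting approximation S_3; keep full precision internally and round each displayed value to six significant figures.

S_3 ≈ 276759

The integral term ∫_10^32 x^3 dx = 259644.
Endpoint term: (f(10) + f(32))/2 = (1000.00 + 32768.0)/2 = 16884.0.
Running total after boundary: 276528.
Correction k=1: B_{2}/2! · (f^{(1)}(32) − f^{(1)}(10)) = 1/12 · (3072.00 − 300.000) = 231.000.
Partial sum through k=1: 276759.
Correction k=2: B_{4}/4! · (f^{(3)}(32) − f^{(3)}(10)) = −1/720 · (6.00000 − 6.00000) = 0.00000.
Partial sum through k=2: 276759.
Correction k=3: B_{6}/6! · (f^{(5)}(32) − f^{(5)}(10)) = 1/30240 · (0.00000 − 0.00000) = 0.00000.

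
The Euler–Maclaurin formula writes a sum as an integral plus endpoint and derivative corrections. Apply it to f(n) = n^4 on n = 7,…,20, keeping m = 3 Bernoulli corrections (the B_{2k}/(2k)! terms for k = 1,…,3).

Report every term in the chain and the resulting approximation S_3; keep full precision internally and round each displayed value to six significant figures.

S_3 ≈ 720391

The integral term ∫_7^20 x^4 dx = 636639.
½[f(7) + f(20)] = ½[2401.00 + 160000] = 81200.5.
Integral + boundary = 717839.
Order-1 term: 1/12 · (32000.0 − 1372.00) = 2552.33.
Partial sum through k=1: 720391.
Order-2 term: −1/720 · (480.000 − 168.000) = -0.433333.
Partial sum through k=2: 720391.
Order-3 term: 1/30240 · (0.00000 − 0.00000) = 0.00000.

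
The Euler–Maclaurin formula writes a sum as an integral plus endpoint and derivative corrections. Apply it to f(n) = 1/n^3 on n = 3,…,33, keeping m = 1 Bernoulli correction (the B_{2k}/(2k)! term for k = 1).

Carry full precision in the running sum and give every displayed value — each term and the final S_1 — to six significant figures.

S_1 ≈ 0.0767151

∫_3^33 1/x^3 dx evaluates to 0.0550964.
½[f(3) + f(33)] = ½[0.0370370 + 2.78265e-05] = 0.0185324.
Running total after boundary: 0.0736289.
k=1: B_{2}/(2)! × [f^{(1)}(33) − f^{(1)}(3)] = 1/12 × (-2.52968e-06 − (-0.0370370)) = 0.00308621.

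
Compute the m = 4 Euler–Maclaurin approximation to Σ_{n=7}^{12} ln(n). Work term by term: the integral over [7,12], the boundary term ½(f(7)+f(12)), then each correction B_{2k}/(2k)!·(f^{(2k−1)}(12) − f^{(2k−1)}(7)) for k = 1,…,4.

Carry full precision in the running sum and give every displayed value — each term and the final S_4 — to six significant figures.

S_4 ≈ 13.4080

The integral term ∫_7^12 ln(x) dx = 11.1975.
½[f(7) + f(12)] = ½[1.94591 + 2.48491] = 2.21541.
So far: 13.4129.
Order-1 term: 1/12 · (0.0833333 − 0.142857) = -0.00496032.
Running total after k=1: 13.4080.
Order-2 term: −1/720 · (0.00115741 − 0.00583090) = 6.49097e-06.
Running total after k=2: 13.4080.
Order-3 term: 1/30240 · (9.64506e-05 − 0.00142798) = -4.40319e-08.
Running total after k=3: 13.4080.
Order-4 term: −1/1209600 · (2.00939e-05 − 0.000874271) = 7.06165e-10.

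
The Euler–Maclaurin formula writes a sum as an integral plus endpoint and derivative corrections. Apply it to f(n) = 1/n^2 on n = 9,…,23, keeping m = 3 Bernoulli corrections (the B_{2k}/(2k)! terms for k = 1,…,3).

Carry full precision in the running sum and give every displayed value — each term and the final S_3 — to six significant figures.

Integral: ∫_9^23 1/x^2 dx = 0.0676329.
½[f(9) + f(23)] = ½[0.0123457 + 0.00189036] = 0.00711802.
Integral + boundary = 0.0747509.
Correction k=1: B_{2}/2! · (f^{(1)}(23) − f^{(1)}(9)) = 1/12 · (-0.000164379 − (-0.00274348)) = 0.000214925.
Partial sum through k=1: 0.0749658.
Correction k=2: B_{4}/4! · (f^{(3)}(23) − f^{(3)}(9)) = −1/720 · (-3.72883e-06 − (-0.000406442)) = -5.59324e-07.
Partial sum through k=2: 0.0749652.
Correction k=3: B_{6}/6! · (f^{(5)}(23) − f^{(5)}(9)) = 1/30240 · (-2.11465e-07 − (-0.000150534)) = 4.97099e-09.

S_3 ≈ 0.0749652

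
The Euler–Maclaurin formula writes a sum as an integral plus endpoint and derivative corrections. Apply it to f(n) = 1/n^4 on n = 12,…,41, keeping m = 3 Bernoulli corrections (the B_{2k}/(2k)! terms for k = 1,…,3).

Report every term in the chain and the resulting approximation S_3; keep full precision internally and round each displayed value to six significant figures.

Integral: ∫_12^41 1/x^4 dx = 0.000188065.
½[f(12) + f(41)] = ½[4.82253e-05 + 3.53887e-07] = 2.42896e-05.
Integral + boundary = 0.000212354.
Correction k=1: B_{2}/2! · (f^{(1)}(41) − f^{(1)}(12)) = 1/12 · (-3.45256e-08 − (-1.60751e-05)) = 1.33671e-06.
Partial sum through k=1: 0.000213691.
Correction k=2: B_{4}/4! · (f^{(3)}(41) − f^{(3)}(12)) = −1/720 · (-6.16161e-10 − (-3.34898e-06)) = -4.65051e-09.
Partial sum through k=2: 0.000213686.
Correction k=3: B_{6}/6! · (f^{(5)}(41) − f^{(5)}(12)) = 1/30240 · (-2.05265e-11 − (-1.30238e-06)) = 4.30675e-11.

S_3 ≈ 0.000213686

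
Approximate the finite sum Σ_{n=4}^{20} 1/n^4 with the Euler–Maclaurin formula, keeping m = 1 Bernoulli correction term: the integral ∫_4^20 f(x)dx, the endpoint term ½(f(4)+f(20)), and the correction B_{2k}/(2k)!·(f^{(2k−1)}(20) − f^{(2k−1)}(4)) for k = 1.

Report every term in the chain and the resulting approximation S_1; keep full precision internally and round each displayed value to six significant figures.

S_1 ≈ 0.00744833

∫_4^20 1/x^4 dx evaluates to 0.00516667.
Boundary: ½(f(4) + f(20)) = ½(0.00390625 + 6.25000e-06) = 0.00195625.
Integral + boundary = 0.00712292.
Correction k=1: B_{2}/2! · (f^{(1)}(20) − f^{(1)}(4)) = 1/12 · (-1.25000e-06 − (-0.00390625)) = 0.000325417.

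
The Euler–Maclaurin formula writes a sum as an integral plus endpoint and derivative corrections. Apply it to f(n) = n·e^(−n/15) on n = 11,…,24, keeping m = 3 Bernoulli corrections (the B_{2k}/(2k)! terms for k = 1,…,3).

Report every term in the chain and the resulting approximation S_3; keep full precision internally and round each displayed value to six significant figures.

S_3 ≈ 74.2533

∫_11^24 x·e^(−x/15) dx evaluates to 69.2096.
Boundary: ½(f(11) + f(24)) = ½(5.28336 + 4.84552) = 5.06444.
Running total after boundary: 74.2740.
Order-1 term: 1/12 · (-0.121138 − 0.128081) = -0.0207683.
Running total after k=1: 74.2533.
Order-2 term: −1/720 · (0.00125625 − 0.00483863) = 4.97554e-06.
Running total after k=2: 74.2533.
Order-3 term: 1/30240 · (1.35595e-05 − 4.04801e-05) = -8.90231e-10.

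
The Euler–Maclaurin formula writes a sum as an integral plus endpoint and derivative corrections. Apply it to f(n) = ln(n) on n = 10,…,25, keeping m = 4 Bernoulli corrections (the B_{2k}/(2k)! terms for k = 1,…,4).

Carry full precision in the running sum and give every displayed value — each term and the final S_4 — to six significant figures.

∫_10^25 ln(x) dx evaluates to 42.4460.
½[f(10) + f(25)] = ½[2.30259 + 3.21888] = 2.76073.
Running total after boundary: 45.2068.
k=1: B_{2}/(2)! × [f^{(1)}(25) − f^{(1)}(10)] = 1/12 × (0.0400000 − 0.100000) = -0.00500000.
Running total after k=1: 45.2018.
k=2: B_{4}/(4)! × [f^{(3)}(25) − f^{(3)}(10)] = −1/720 × (0.000128000 − 0.00200000) = 2.60000e-06.
Running total after k=2: 45.2018.
k=3: B_{6}/(6)! × [f^{(5)}(25) − f^{(5)}(10)] = 1/30240 × (2.45760e-06 − 0.000240000) = -7.85524e-09.
Running total after k=3: 45.2018.
k=4: B_{8}/(8)! × [f^{(7)}(25) − f^{(7)}(10)] = −1/1209600 × (1.17965e-07 − 7.20000e-05) = 5.94263e-11.

S_4 ≈ 45.2018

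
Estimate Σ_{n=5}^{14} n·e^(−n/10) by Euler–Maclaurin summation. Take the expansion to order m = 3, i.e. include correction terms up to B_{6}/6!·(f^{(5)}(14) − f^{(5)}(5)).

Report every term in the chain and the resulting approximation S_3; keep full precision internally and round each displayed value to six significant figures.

S_3 ≈ 35.0054

Integral: ∫_5^14 x·e^(−x/10) dx = 31.7963.
½[f(5) + f(14)] = ½[3.03265 + 3.45236] = 3.24251.
So far: 35.0388.
Order-1 term: 1/12 · (-0.0986388 − 0.303265) = -0.0334920.
Partial sum through k=1: 35.0053.
Order-2 term: −1/720 · (0.00394555 − 0.0151633) = 1.55802e-05.
Partial sum through k=2: 35.0054.
Order-3 term: 1/30240 · (8.87749e-05 − 0.000272939) = -6.09008e-09.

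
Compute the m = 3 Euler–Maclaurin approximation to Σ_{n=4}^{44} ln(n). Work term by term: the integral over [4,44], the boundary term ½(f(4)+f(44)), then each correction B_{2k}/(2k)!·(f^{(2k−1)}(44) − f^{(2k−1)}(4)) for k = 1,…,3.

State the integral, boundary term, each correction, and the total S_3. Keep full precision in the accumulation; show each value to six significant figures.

The integral term ∫_4^44 ln(x) dx = 120.959.
Endpoint term: (f(4) + f(44))/2 = (1.38629 + 3.78419)/2 = 2.58524.
Running total after boundary: 123.544.
k=1: B_{2}/(2)! × [f^{(1)}(44) − f^{(1)}(4)] = 1/12 × (0.0227273 − 0.250000) = -0.0189394.
Partial sum through k=1: 123.525.
k=2: B_{4}/(4)! × [f^{(3)}(44) − f^{(3)}(4)] = −1/720 × (2.34786e-05 − 0.0312500) = 4.33702e-05.
Partial sum through k=2: 123.526.
k=3: B_{6}/(6)! × [f^{(5)}(44) − f^{(5)}(4)] = 1/30240 × (1.45528e-07 − 0.0234375) = -7.75045e-07.

S_3 ≈ 123.526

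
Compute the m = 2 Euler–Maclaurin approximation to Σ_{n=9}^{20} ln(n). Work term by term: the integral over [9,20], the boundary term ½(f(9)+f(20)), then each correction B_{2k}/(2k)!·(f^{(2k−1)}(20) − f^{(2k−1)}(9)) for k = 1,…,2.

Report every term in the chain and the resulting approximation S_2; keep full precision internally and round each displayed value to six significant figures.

Integral: ∫_9^20 ln(x) dx = 29.1396.
½[f(9) + f(20)] = ½[2.19722 + 2.99573] = 2.59648.
Integral + boundary = 31.7361.
Order-1 term: 1/12 · (0.0500000 − 0.111111) = -0.00509259.
Running total after k=1: 31.7310.
Order-2 term: −1/720 · (0.000250000 − 0.00274348) = 3.46317e-06.

S_2 ≈ 31.7310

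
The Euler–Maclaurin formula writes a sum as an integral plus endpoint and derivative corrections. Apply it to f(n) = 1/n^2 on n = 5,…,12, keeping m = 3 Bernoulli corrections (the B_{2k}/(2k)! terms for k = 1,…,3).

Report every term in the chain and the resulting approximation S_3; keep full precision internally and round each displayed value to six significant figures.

S_3 ≈ 0.141366

The integral term ∫_5^12 1/x^2 dx = 0.116667.
Endpoint term: (f(5) + f(12))/2 = (0.0400000 + 0.00694444)/2 = 0.0234722.
Integral + boundary = 0.140139.
k=1: B_{2}/(2)! × [f^{(1)}(12) − f^{(1)}(5)] = 1/12 × (-0.00115741 − (-0.0160000)) = 0.00123688.
After k=1: 0.141376.
k=2: B_{4}/(4)! × [f^{(3)}(12) − f^{(3)}(5)] = −1/720 × (-9.64506e-05 − (-0.00768000)) = -1.05327e-05.
After k=2: 0.141365.
k=3: B_{6}/(6)! × [f^{(5)}(12) − f^{(5)}(5)] = 1/30240 × (-2.00939e-05 − (-0.00921600)) = 3.04097e-07.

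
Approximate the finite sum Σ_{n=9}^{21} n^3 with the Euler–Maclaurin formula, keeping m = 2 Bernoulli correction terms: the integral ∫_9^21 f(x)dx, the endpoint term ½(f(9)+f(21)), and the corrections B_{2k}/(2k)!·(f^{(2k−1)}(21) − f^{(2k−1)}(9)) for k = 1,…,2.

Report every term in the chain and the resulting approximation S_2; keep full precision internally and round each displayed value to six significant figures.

S_2 ≈ 52065.0

Integral: ∫_9^21 x^3 dx = 46980.0.
Endpoint term: (f(9) + f(21))/2 = (729.000 + 9261.00)/2 = 4995.00.
Integral + boundary = 51975.0.
Order-1 term: 1/12 · (1323.00 − 243.000) = 90.0000.
Running total after k=1: 52065.0.
Order-2 term: −1/720 · (6.00000 − 6.00000) = 0.00000.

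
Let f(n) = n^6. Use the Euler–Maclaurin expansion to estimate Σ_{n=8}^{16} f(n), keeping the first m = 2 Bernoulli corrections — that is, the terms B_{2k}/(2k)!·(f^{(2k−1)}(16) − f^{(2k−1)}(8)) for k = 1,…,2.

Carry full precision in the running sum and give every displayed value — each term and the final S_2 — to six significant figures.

The integral term ∫_8^16 x^6 dx = 3.80483e+07.
Boundary: ½(f(8) + f(16)) = ½(262144 + 1.67772e+07) = 8.51968e+06.
Integral + boundary = 4.65680e+07.
k=1: B_{2}/(2)! × [f^{(1)}(16) − f^{(1)}(8)] = 1/12 × (6.29146e+06 − 196608) = 507904.
Running total after k=1: 4.70759e+07.
k=2: B_{4}/(4)! × [f^{(3)}(16) − f^{(3)}(8)] = −1/720 × (491520 − 61440.0) = -597.333.

S_2 ≈ 4.70753e+07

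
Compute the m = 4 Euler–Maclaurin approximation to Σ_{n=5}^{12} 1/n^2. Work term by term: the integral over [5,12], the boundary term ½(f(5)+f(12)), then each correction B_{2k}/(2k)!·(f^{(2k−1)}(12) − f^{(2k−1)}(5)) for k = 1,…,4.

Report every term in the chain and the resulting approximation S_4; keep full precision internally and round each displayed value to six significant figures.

∫_5^12 1/x^2 dx evaluates to 0.116667.
Endpoint term: (f(5) + f(12))/2 = (0.0400000 + 0.00694444)/2 = 0.0234722.
Running total after boundary: 0.140139.
Correction k=1: B_{2}/2! · (f^{(1)}(12) − f^{(1)}(5)) = 1/12 · (-0.00115741 − (-0.0160000)) = 0.00123688.
Running total after k=1: 0.141376.
Correction k=2: B_{4}/4! · (f^{(3)}(12) − f^{(3)}(5)) = −1/720 · (-9.64506e-05 − (-0.00768000)) = -1.05327e-05.
Running total after k=2: 0.141365.
Correction k=3: B_{6}/6! · (f^{(5)}(12) − f^{(5)}(5)) = 1/30240 · (-2.00939e-05 − (-0.00921600)) = 3.04097e-07.
Running total after k=3: 0.141366.
Correction k=4: B_{8}/8! · (f^{(7)}(12) − f^{(7)}(5)) = −1/1209600 · (-7.81429e-06 − (-0.0206438)) = -1.70602e-08.

S_4 ≈ 0.141366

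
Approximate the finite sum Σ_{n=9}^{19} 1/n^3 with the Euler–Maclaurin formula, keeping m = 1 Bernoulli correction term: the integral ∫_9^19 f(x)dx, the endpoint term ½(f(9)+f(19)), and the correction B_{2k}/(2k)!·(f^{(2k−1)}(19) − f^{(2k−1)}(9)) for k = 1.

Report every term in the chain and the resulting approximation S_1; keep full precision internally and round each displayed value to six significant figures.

∫_9^19 1/x^3 dx evaluates to 0.00478780.
½[f(9) + f(19)] = ½[0.00137174 + 0.000145794] = 0.000758768.
Running total after boundary: 0.00554657.
Correction k=1: B_{2}/2! · (f^{(1)}(19) − f^{(1)}(9)) = 1/12 · (-2.30201e-05 − (-0.000457247)) = 3.61856e-05.

S_1 ≈ 0.00558275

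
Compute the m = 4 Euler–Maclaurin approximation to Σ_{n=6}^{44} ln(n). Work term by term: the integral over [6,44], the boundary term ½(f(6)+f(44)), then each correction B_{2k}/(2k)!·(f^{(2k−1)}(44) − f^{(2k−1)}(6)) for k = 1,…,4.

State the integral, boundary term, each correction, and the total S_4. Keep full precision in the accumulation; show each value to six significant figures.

Integral: ∫_6^44 ln(x) dx = 117.754.
½[f(6) + f(44)] = ½[1.79176 + 3.78419] = 2.78797.
Running total after boundary: 120.542.
Order-1 term: 1/12 · (0.0227273 − 0.166667) = -0.0119949.
Running total after k=1: 120.530.
Order-2 term: −1/720 · (2.34786e-05 − 0.00925926) = 1.28275e-05.
Running total after k=2: 120.530.
Order-3 term: 1/30240 · (1.45528e-07 − 0.00308642) = -1.02059e-07.
Running total after k=3: 120.530.
Order-4 term: −1/1209600 · (2.25509e-09 − 0.00257202) = 2.12633e-09.

S_4 ≈ 120.530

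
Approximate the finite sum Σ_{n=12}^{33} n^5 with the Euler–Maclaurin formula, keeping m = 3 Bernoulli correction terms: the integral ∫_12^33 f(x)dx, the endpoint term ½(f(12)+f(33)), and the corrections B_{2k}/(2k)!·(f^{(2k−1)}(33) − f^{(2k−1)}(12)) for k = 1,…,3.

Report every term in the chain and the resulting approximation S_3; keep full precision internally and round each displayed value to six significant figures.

S_3 ≈ 2.34925e+08

∫_12^33 x^5 dx evaluates to 2.14747e+08.
Boundary: ½(f(12) + f(33)) = ½(248832 + 3.91354e+07) = 1.96921e+07.
Running total after boundary: 2.34439e+08.
Order-1 term: 1/12 · (5.92960e+06 − 103680) = 485494.
After k=1: 2.34925e+08.
Order-2 term: −1/720 · (65340.0 − 8640.00) = -78.7500.
After k=2: 2.34925e+08.
Order-3 term: 1/30240 · (120.000 − 120.000) = 0.00000.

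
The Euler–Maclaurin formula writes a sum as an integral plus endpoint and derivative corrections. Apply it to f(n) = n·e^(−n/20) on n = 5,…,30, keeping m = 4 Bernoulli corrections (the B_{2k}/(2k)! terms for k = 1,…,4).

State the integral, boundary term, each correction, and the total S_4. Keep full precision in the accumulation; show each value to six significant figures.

The integral term ∫_5^30 x·e^(−x/20) dx = 166.270.
½[f(5) + f(30)] = ½[3.89400 + 6.69390] = 5.29395.
Running total after boundary: 171.564.
Order-1 term: 1/12 · (-0.111565 − 0.584101) = -0.0579721.
After k=1: 171.506.
Order-2 term: −1/720 · (0.000836738 − 0.00535426) = 6.27433e-06.
After k=2: 171.506.
Order-3 term: 1/30240 · (4.88097e-06 − 2.31206e-05) = -6.03164e-10.
After k=3: 171.506.
Order-4 term: −1/1209600 · (1.91752e-08 − 8.21391e-08) = 5.20535e-14.

S_4 ≈ 171.506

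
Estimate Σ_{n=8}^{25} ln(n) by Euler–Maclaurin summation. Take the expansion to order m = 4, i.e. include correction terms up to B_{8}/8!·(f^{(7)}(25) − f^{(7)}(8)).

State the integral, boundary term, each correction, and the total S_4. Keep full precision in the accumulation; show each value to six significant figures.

Integral: ∫_8^25 ln(x) dx = 46.8364.
Boundary: ½(f(8) + f(25)) = ½(2.07944 + 3.21888) = 2.64916.
Running total after boundary: 49.4855.
Order-1 term: 1/12 · (0.0400000 − 0.125000) = -0.00708333.
Running total after k=1: 49.4784.
Order-2 term: −1/720 · (0.000128000 − 0.00390625) = 5.24757e-06.
Running total after k=2: 49.4784.
Order-3 term: 1/30240 · (2.45760e-06 − 0.000732422) = -2.41390e-08.
Running total after k=3: 49.4784.
Order-4 term: −1/1209600 · (1.17965e-07 − 0.000343323) = 2.83734e-10.

S_4 ≈ 49.4784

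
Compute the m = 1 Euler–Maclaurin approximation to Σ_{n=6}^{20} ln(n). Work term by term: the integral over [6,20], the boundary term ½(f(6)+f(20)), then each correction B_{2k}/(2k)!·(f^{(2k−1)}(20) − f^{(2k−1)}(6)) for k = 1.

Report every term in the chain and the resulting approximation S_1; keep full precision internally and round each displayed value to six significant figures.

S_1 ≈ 37.5481

The integral term ∫_6^20 ln(x) dx = 35.1641.
Endpoint term: (f(6) + f(20))/2 = (1.79176 + 2.99573)/2 = 2.39375.
Integral + boundary = 37.5578.
Order-1 term: 1/12 · (0.0500000 − 0.166667) = -0.00972222.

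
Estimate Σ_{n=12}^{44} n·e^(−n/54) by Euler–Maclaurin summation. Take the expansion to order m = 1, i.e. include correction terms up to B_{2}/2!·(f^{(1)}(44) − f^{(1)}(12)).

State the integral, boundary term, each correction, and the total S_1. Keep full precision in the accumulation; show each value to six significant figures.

The integral term ∫_12^44 x·e^(−x/54) dx = 510.947.
½[f(12) + f(44)] = ½[9.60885 + 19.4797] = 14.5443.
Integral + boundary = 525.491.
Correction k=1: B_{2}/2! · (f^{(1)}(44) − f^{(1)}(12)) = 1/12 · (0.0819854 − 0.622796) = -0.0450675.

S_1 ≈ 525.446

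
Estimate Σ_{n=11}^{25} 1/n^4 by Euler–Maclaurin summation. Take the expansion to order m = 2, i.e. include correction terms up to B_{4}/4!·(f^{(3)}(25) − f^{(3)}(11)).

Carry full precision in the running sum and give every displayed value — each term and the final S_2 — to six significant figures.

Integral: ∫_11^25 1/x^4 dx = 0.000229105.
Endpoint term: (f(11) + f(25))/2 = (6.83013e-05 + 2.56000e-06)/2 = 3.54307e-05.
Integral + boundary = 0.000264536.
Correction k=1: B_{2}/2! · (f^{(1)}(25) − f^{(1)}(11)) = 1/12 · (-4.09600e-07 − (-2.48369e-05)) = 2.03560e-06.
Running total after k=1: 0.000266571.
Correction k=2: B_{4}/4! · (f^{(3)}(25) − f^{(3)}(11)) = −1/720 · (-1.96608e-08 − (-6.15790e-06)) = -8.52533e-09.

S_2 ≈ 0.000266563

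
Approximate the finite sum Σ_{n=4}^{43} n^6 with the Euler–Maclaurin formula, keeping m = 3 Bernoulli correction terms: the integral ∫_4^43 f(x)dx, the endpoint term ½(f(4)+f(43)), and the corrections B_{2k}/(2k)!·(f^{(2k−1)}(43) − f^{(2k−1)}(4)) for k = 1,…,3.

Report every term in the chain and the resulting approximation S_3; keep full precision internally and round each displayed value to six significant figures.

S_3 ≈ 4.20654e+10

Integral: ∫_4^43 x^6 dx = 3.88312e+10.
Boundary: ½(f(4) + f(43)) = ½(4096.00 + 6.32136e+09) = 3.16068e+09.
Running total after boundary: 4.19919e+10.
Order-1 term: 1/12 · (8.82051e+08 − 6144.00) = 7.35037e+07.
After k=1: 4.20654e+10.
Order-2 term: −1/720 · (9.54084e+06 − 7680.00) = -13240.5.
After k=2: 4.20654e+10.
Order-3 term: 1/30240 · (30960.0 − 2880.00) = 0.928571.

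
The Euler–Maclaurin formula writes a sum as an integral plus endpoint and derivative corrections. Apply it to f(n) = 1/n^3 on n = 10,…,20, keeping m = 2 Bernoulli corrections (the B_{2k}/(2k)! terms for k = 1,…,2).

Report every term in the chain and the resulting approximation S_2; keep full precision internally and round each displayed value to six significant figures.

S_2 ≈ 0.00433586

∫_10^20 1/x^3 dx evaluates to 0.00375000.
Boundary: ½(f(10) + f(20)) = ½(0.00100000 + 0.000125000) = 0.000562500.
Running total after boundary: 0.00431250.
Correction k=1: B_{2}/2! · (f^{(1)}(20) − f^{(1)}(10)) = 1/12 · (-1.87500e-05 − (-0.000300000)) = 2.34375e-05.
After k=1: 0.00433594.
Correction k=2: B_{4}/4! · (f^{(3)}(20) − f^{(3)}(10)) = −1/720 · (-9.37500e-07 − (-6.00000e-05)) = -8.20312e-08.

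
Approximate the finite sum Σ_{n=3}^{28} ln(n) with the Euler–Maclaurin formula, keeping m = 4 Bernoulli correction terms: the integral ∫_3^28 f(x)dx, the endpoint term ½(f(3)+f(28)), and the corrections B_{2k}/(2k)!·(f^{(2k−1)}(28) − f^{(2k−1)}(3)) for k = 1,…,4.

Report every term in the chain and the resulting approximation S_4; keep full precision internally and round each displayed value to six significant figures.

S_4 ≈ 67.1966

The integral term ∫_3^28 ln(x) dx = 65.0059.
½[f(3) + f(28)] = ½[1.09861 + 3.33220] = 2.21541.
Integral + boundary = 67.2213.
Correction k=1: B_{2}/2! · (f^{(1)}(28) − f^{(1)}(3)) = 1/12 · (0.0357143 − 0.333333) = -0.0248016.
After k=1: 67.1965.
Correction k=2: B_{4}/4! · (f^{(3)}(28) − f^{(3)}(3)) = −1/720 · (9.11079e-05 − 0.0740741) = 0.000102754.
After k=2: 67.1966.
Correction k=3: B_{6}/6! · (f^{(5)}(28) − f^{(5)}(3)) = 1/30240 · (1.39451e-06 − 0.0987654) = -3.26601e-06.
After k=3: 67.1966.
Correction k=4: B_{8}/8! · (f^{(7)}(28) − f^{(7)}(3)) = −1/1209600 · (5.33613e-08 − 0.329218) = 2.72171e-07.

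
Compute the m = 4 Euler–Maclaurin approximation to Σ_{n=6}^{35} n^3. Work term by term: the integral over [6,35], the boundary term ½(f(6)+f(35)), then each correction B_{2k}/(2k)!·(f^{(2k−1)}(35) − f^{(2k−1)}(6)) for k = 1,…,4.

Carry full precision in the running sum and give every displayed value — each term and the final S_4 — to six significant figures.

Integral: ∫_6^35 x^3 dx = 374832.
Boundary: ½(f(6) + f(35)) = ½(216.000 + 42875.0) = 21545.5.
So far: 396378.
k=1: B_{2}/(2)! × [f^{(1)}(35) − f^{(1)}(6)] = 1/12 × (3675.00 − 108.000) = 297.250.
After k=1: 396675.
k=2: B_{4}/(4)! × [f^{(3)}(35) − f^{(3)}(6)] = −1/720 × (6.00000 − 6.00000) = 0.00000.
After k=2: 396675.
k=3: B_{6}/(6)! × [f^{(5)}(35) − f^{(5)}(6)] = 1/30240 × (0.00000 − 0.00000) = 0.00000.
After k=3: 396675.
k=4: B_{8}/(8)! × [f^{(7)}(35) − f^{(7)}(6)] = −1/1209600 × (0.00000 − 0.00000) = 0.00000.

S_4 ≈ 396675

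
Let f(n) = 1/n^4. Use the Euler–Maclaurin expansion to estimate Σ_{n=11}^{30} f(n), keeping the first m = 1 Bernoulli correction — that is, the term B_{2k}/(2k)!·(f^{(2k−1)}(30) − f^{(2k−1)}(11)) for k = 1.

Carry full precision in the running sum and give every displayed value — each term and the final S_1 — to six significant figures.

Integral: ∫_11^30 1/x^4 dx = 0.000238093.
Endpoint term: (f(11) + f(30))/2 = (6.83013e-05 + 1.23457e-06)/2 = 3.47680e-05.
Integral + boundary = 0.000272861.
Order-1 term: 1/12 · (-1.64609e-07 − (-2.48369e-05)) = 2.05602e-06.

S_1 ≈ 0.000274917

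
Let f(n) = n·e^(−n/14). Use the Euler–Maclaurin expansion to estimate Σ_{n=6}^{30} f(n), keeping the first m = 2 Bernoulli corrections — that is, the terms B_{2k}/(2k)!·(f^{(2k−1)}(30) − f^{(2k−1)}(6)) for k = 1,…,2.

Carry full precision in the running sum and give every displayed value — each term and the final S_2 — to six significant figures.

The integral term ∫_6^30 x·e^(−x/14) dx = 110.134.
Boundary: ½(f(6) + f(30)) = ½(3.90863 + 3.51957) = 3.71410.
Running total after boundary: 113.848.
Correction k=1: B_{2}/2! · (f^{(1)}(30) − f^{(1)}(6)) = 1/12 · (-0.134079 − 0.372251) = -0.0421942.
Running total after k=1: 113.806.
Correction k=2: B_{4}/4! · (f^{(3)}(30) − f^{(3)}(6)) = −1/720 · (0.000513058 − 0.00854658) = 1.11577e-05.

S_2 ≈ 113.806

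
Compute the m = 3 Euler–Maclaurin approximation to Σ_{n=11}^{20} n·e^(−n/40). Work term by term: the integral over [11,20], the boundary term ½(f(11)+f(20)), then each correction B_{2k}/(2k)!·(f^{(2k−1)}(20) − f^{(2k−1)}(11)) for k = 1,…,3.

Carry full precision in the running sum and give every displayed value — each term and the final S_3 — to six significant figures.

The integral term ∫_11^20 x·e^(−x/40) dx = 93.8535.
Endpoint term: (f(11) + f(20))/2 = (8.35529 + 12.1306)/2 = 10.2430.
So far: 104.097.
k=1: B_{2}/(2)! × [f^{(1)}(20) − f^{(1)}(11)] = 1/12 × (0.303265 − 0.550690) = -0.0206187.
After k=1: 104.076.
k=2: B_{4}/(4)! × [f^{(3)}(20) − f^{(3)}(11)] = −1/720 × (0.000947704 − 0.00129365) = 4.80475e-07.
After k=2: 104.076.
k=3: B_{6}/(6)! × [f^{(5)}(20) − f^{(5)}(11)] = 1/30240 × (1.06617e-06 − 1.40194e-06) = -1.11038e-11.

S_3 ≈ 104.076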